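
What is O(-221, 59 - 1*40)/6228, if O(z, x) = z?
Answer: -221/6228 ≈ -0.035485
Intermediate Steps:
O(-221, 59 - 1*40)/6228 = -221/6228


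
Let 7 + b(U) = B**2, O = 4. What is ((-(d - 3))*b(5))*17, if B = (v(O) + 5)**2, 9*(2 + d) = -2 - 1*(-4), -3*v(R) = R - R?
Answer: 150586/3 ≈ 50195.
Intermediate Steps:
v(R) = 0 (v(R) = -(R - R)/3 = -1/3*0 = 0)
d = -16/9 (d = -2 + (-2 - 1*(-4))/9 = -2 + (-2 + 4)/9 = -2 + (1/9)*2 = -2 + 2/9 = -16/9 ≈ -1.7778)
B = 25 (B = (0 + 5)**2 = 5**2 = 25)
b(U) = 618 (b(U) = -7 + 25**2 = -7 + 625 = 618)
((-(d - 3))*b(5))*17 = (-(-16/9 - 3)*618)*17 = (-1*(-43/9)*618)*17 = ((43/9)*618)*17 = (8858/3)*17 = 150586/3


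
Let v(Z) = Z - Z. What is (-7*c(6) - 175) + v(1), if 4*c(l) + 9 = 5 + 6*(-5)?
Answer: -231/2 ≈ -115.50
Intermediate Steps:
v(Z) = 0
c(l) = -17/2 (c(l) = -9/4 + (5 + 6*(-5))/4 = -9/4 + (5 - 30)/4 = -9/4 + (¼)*(-25) = -9/4 - 25/4 = -17/2)
(-7*c(6) - 175) + v(1) = (-7*(-17/2) - 175) + 0 = (119/2 - 175) + 0 = -231/2 + 0 = -231/2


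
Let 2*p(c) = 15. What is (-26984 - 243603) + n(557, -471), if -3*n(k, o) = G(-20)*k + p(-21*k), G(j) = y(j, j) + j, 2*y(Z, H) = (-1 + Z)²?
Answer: -923447/3 ≈ -3.0782e+5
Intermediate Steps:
p(c) = 15/2 (p(c) = (½)*15 = 15/2)
y(Z, H) = (-1 + Z)²/2
G(j) = j + (-1 + j)²/2 (G(j) = (-1 + j)²/2 + j = j + (-1 + j)²/2)
n(k, o) = -5/2 - 401*k/6 (n(k, o) = -((½ + (½)*(-20)²)*k + 15/2)/3 = -((½ + (½)*400)*k + 15/2)/3 = -((½ + 200)*k + 15/2)/3 = -(401*k/2 + 15/2)/3 = -(15/2 + 401*k/2)/3 = -5/2 - 401*k/6)
(-26984 - 243603) + n(557, -471) = (-26984 - 243603) + (-5/2 - 401/6*557) = -270587 + (-5/2 - 223357/6) = -270587 - 111686/3 = -923447/3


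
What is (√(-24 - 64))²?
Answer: -88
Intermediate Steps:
(√(-24 - 64))² = (√(-88))² = (2*I*√22)² = -88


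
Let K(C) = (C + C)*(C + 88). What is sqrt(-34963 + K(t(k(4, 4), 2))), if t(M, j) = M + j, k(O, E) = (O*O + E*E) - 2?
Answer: I*sqrt(27283) ≈ 165.18*I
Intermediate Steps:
k(O, E) = -2 + E**2 + O**2 (k(O, E) = (O**2 + E**2) - 2 = (E**2 + O**2) - 2 = -2 + E**2 + O**2)
K(C) = 2*C*(88 + C) (K(C) = (2*C)*(88 + C) = 2*C*(88 + C))
sqrt(-34963 + K(t(k(4, 4), 2))) = sqrt(-34963 + 2*((-2 + 4**2 + 4**2) + 2)*(88 + ((-2 + 4**2 + 4**2) + 2))) = sqrt(-34963 + 2*((-2 + 16 + 16) + 2)*(88 + ((-2 + 16 + 16) + 2))) = sqrt(-34963 + 2*(30 + 2)*(88 + (30 + 2))) = sqrt(-34963 + 2*32*(88 + 32)) = sqrt(-34963 + 2*32*120) = sqrt(-34963 + 7680) = sqrt(-27283) = I*sqrt(27283)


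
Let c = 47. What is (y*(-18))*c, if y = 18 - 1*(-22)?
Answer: -33840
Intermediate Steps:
y = 40 (y = 18 + 22 = 40)
(y*(-18))*c = (40*(-18))*47 = -720*47 = -33840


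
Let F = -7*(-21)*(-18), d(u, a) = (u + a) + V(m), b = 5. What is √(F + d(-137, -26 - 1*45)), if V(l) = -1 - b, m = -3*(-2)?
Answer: 2*I*√715 ≈ 53.479*I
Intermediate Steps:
m = 6
V(l) = -6 (V(l) = -1 - 1*5 = -1 - 5 = -6)
d(u, a) = -6 + a + u (d(u, a) = (u + a) - 6 = (a + u) - 6 = -6 + a + u)
F = -2646 (F = 147*(-18) = -2646)
√(F + d(-137, -26 - 1*45)) = √(-2646 + (-6 + (-26 - 1*45) - 137)) = √(-2646 + (-6 + (-26 - 45) - 137)) = √(-2646 + (-6 - 71 - 137)) = √(-2646 - 214) = √(-2860) = 2*I*√715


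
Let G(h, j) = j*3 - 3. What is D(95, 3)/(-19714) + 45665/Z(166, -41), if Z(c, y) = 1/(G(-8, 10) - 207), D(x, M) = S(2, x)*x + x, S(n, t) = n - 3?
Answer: -8219700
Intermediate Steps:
G(h, j) = -3 + 3*j (G(h, j) = 3*j - 3 = -3 + 3*j)
S(n, t) = -3 + n
D(x, M) = 0 (D(x, M) = (-3 + 2)*x + x = -x + x = 0)
Z(c, y) = -1/180 (Z(c, y) = 1/((-3 + 3*10) - 207) = 1/((-3 + 30) - 207) = 1/(27 - 207) = 1/(-180) = -1/180)
D(95, 3)/(-19714) + 45665/Z(166, -41) = 0/(-19714) + 45665/(-1/180) = 0*(-1/19714) + 45665*(-180) = 0 - 8219700 = -8219700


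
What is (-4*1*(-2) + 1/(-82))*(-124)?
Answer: -40610/41 ≈ -990.49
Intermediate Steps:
(-4*1*(-2) + 1/(-82))*(-124) = (-4*(-2) - 1/82)*(-124) = (8 - 1/82)*(-124) = (655/82)*(-124) = -40610/41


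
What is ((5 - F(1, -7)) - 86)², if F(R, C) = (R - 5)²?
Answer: 9409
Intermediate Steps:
F(R, C) = (-5 + R)²
((5 - F(1, -7)) - 86)² = ((5 - (-5 + 1)²) - 86)² = ((5 - 1*(-4)²) - 86)² = ((5 - 1*16) - 86)² = ((5 - 16) - 86)² = (-11 - 86)² = (-97)² = 9409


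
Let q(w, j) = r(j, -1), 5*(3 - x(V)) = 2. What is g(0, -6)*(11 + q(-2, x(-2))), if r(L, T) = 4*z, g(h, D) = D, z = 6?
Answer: -210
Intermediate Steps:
x(V) = 13/5 (x(V) = 3 - ⅕*2 = 3 - ⅖ = 13/5)
r(L, T) = 24 (r(L, T) = 4*6 = 24)
q(w, j) = 24
g(0, -6)*(11 + q(-2, x(-2))) = -6*(11 + 24) = -6*35 = -210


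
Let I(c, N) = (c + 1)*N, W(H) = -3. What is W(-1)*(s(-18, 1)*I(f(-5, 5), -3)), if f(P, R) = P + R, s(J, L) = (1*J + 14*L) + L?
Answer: -27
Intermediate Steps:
s(J, L) = J + 15*L (s(J, L) = (J + 14*L) + L = J + 15*L)
I(c, N) = N*(1 + c) (I(c, N) = (1 + c)*N = N*(1 + c))
W(-1)*(s(-18, 1)*I(f(-5, 5), -3)) = -3*(-18 + 15*1)*(-3*(1 + (-5 + 5))) = -3*(-18 + 15)*(-3*(1 + 0)) = -(-9)*(-3*1) = -(-9)*(-3) = -3*9 = -27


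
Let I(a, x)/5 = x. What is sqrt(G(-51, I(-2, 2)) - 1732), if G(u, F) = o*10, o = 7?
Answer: I*sqrt(1662) ≈ 40.768*I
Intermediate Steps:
I(a, x) = 5*x
G(u, F) = 70 (G(u, F) = 7*10 = 70)
sqrt(G(-51, I(-2, 2)) - 1732) = sqrt(70 - 1732) = sqrt(-1662) = I*sqrt(1662)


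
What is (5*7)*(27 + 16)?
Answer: 1505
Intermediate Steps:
(5*7)*(27 + 16) = 35*43 = 1505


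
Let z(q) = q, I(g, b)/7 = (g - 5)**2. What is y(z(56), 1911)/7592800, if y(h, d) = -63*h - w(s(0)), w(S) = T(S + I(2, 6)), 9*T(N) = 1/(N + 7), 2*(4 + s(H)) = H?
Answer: -2095633/4510123200 ≈ -0.00046465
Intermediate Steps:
I(g, b) = 7*(-5 + g)**2 (I(g, b) = 7*(g - 5)**2 = 7*(-5 + g)**2)
s(H) = -4 + H/2
T(N) = 1/(9*(7 + N)) (T(N) = 1/(9*(N + 7)) = 1/(9*(7 + N)))
w(S) = 1/(9*(70 + S)) (w(S) = 1/(9*(7 + (S + 7*(-5 + 2)**2))) = 1/(9*(7 + (S + 7*(-3)**2))) = 1/(9*(7 + (S + 7*9))) = 1/(9*(7 + (S + 63))) = 1/(9*(7 + (63 + S))) = 1/(9*(70 + S)))
y(h, d) = -1/594 - 63*h (y(h, d) = -63*h - 1/(9*(70 + (-4 + (1/2)*0))) = -63*h - 1/(9*(70 + (-4 + 0))) = -63*h - 1/(9*(70 - 4)) = -63*h - 1/(9*66) = -63*h - 1*1/594 = -63*h - 1/594 = -1/594 - 63*h)
y(z(56), 1911)/7592800 = (-1/594 - 63*56)/7592800 = (-1/594 - 3528)*(1/7592800) = -2095633/594*1/7592800 = -2095633/4510123200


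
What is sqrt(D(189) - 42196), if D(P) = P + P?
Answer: I*sqrt(41818) ≈ 204.49*I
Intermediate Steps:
D(P) = 2*P
sqrt(D(189) - 42196) = sqrt(2*189 - 42196) = sqrt(378 - 42196) = sqrt(-41818) = I*sqrt(41818)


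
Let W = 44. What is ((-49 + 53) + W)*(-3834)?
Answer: -184032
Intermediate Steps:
((-49 + 53) + W)*(-3834) = ((-49 + 53) + 44)*(-3834) = (4 + 44)*(-3834) = 48*(-3834) = -184032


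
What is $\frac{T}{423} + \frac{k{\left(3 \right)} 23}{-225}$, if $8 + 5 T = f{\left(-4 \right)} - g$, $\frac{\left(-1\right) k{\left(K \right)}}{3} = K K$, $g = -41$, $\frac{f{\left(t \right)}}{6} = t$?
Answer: $\frac{3248}{1175} \approx 2.7643$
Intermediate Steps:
$f{\left(t \right)} = 6 t$
$k{\left(K \right)} = - 3 K^{2}$ ($k{\left(K \right)} = - 3 K K = - 3 K^{2}$)
$T = \frac{9}{5}$ ($T = - \frac{8}{5} + \frac{6 \left(-4\right) - -41}{5} = - \frac{8}{5} + \frac{-24 + 41}{5} = - \frac{8}{5} + \frac{1}{5} \cdot 17 = - \frac{8}{5} + \frac{17}{5} = \frac{9}{5} \approx 1.8$)
$\frac{T}{423} + \frac{k{\left(3 \right)} 23}{-225} = \frac{9}{5 \cdot 423} + \frac{- 3 \cdot 3^{2} \cdot 23}{-225} = \frac{9}{5} \cdot \frac{1}{423} + \left(-3\right) 9 \cdot 23 \left(- \frac{1}{225}\right) = \frac{1}{235} + \left(-27\right) 23 \left(- \frac{1}{225}\right) = \frac{1}{235} - - \frac{69}{25} = \frac{1}{235} + \frac{69}{25} = \frac{3248}{1175}$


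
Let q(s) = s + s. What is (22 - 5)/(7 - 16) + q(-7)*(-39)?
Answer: 4897/9 ≈ 544.11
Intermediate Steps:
q(s) = 2*s
(22 - 5)/(7 - 16) + q(-7)*(-39) = (22 - 5)/(7 - 16) + (2*(-7))*(-39) = 17/(-9) - 14*(-39) = 17*(-⅑) + 546 = -17/9 + 546 = 4897/9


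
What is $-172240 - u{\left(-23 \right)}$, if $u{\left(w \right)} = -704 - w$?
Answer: $-171559$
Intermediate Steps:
$-172240 - u{\left(-23 \right)} = -172240 - \left(-704 - -23\right) = -172240 - \left(-704 + 23\right) = -172240 - -681 = -172240 + 681 = -171559$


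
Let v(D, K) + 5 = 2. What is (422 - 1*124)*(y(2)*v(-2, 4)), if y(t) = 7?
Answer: -6258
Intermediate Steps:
v(D, K) = -3 (v(D, K) = -5 + 2 = -3)
(422 - 1*124)*(y(2)*v(-2, 4)) = (422 - 1*124)*(7*(-3)) = (422 - 124)*(-21) = 298*(-21) = -6258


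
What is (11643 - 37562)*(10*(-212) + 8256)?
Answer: -159038984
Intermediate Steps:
(11643 - 37562)*(10*(-212) + 8256) = -25919*(-2120 + 8256) = -25919*6136 = -159038984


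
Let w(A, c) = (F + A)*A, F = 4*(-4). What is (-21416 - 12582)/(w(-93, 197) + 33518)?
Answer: -33998/43655 ≈ -0.77879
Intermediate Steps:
F = -16
w(A, c) = A*(-16 + A) (w(A, c) = (-16 + A)*A = A*(-16 + A))
(-21416 - 12582)/(w(-93, 197) + 33518) = (-21416 - 12582)/(-93*(-16 - 93) + 33518) = -33998/(-93*(-109) + 33518) = -33998/(10137 + 33518) = -33998/43655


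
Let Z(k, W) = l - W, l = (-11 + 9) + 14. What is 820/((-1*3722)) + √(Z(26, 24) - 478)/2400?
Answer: -410/1861 + 7*I*√10/2400 ≈ -0.22031 + 0.0092233*I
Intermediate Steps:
l = 12 (l = -2 + 14 = 12)
Z(k, W) = 12 - W
820/((-1*3722)) + √(Z(26, 24) - 478)/2400 = 820/((-1*3722)) + √((12 - 1*24) - 478)/2400 = 820/(-3722) + √((12 - 24) - 478)*(1/2400) = 820*(-1/3722) + √(-12 - 478)*(1/2400) = -410/1861 + √(-490)*(1/2400) = -410/1861 + (7*I*√10)*(1/2400) = -410/1861 + 7*I*√10/2400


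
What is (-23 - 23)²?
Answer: 2116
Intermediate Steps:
(-23 - 23)² = (-46)² = 2116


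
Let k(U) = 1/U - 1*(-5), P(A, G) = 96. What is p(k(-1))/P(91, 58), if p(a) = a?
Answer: 1/24 ≈ 0.041667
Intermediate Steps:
k(U) = 5 + 1/U (k(U) = 1/U + 5 = 5 + 1/U)
p(k(-1))/P(91, 58) = (5 + 1/(-1))/96 = (5 - 1)*(1/96) = 4*(1/96) = 1/24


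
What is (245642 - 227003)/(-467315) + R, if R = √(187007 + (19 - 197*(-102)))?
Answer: -18639/467315 + 4*√12945 ≈ 455.06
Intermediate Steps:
R = 4*√12945 (R = √(187007 + (19 + 20094)) = √(187007 + 20113) = √207120 = 4*√12945 ≈ 455.10)
(245642 - 227003)/(-467315) + R = (245642 - 227003)/(-467315) + 4*√12945 = 18639*(-1/467315) + 4*√12945 = -18639/467315 + 4*√12945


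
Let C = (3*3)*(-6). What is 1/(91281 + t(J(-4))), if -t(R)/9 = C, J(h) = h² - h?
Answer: 1/91767 ≈ 1.0897e-5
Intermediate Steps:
C = -54 (C = 9*(-6) = -54)
t(R) = 486 (t(R) = -9*(-54) = 486)
1/(91281 + t(J(-4))) = 1/(91281 + 486) = 1/91767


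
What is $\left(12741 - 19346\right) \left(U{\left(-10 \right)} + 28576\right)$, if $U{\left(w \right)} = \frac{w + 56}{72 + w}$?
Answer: $- \frac{5851230795}{31} \approx -1.8875 \cdot 10^{8}$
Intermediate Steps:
$U{\left(w \right)} = \frac{56 + w}{72 + w}$
$\left(12741 - 19346\right) \left(U{\left(-10 \right)} + 28576\right) = \left(12741 - 19346\right) \left(\frac{56 - 10}{72 - 10} + 28576\right) = - 6605 \left(\frac{1}{62} \cdot 46 + 28576\right) = - 6605 \left(\frac{23}{31} + 28576\right) = \left(-6605\right) \frac{885879}{31} = - \frac{5851230795}{31}$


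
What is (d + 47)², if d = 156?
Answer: 41209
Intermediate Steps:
(d + 47)² = (156 + 47)² = 203² = 41209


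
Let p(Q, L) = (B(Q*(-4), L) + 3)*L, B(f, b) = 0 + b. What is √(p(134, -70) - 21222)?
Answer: 2*I*√4133 ≈ 128.58*I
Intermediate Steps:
B(f, b) = b
p(Q, L) = L*(3 + L) (p(Q, L) = (L + 3)*L = (3 + L)*L = L*(3 + L))
√(p(134, -70) - 21222) = √(-70*(3 - 70) - 21222) = √(-70*(-67) - 21222) = √(4690 - 21222) = √(-16532) = 2*I*√4133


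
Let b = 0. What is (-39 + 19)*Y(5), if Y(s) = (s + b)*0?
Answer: 0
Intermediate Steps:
Y(s) = 0 (Y(s) = (s + 0)*0 = s*0 = 0)
(-39 + 19)*Y(5) = (-39 + 19)*0 = -20*0 = 0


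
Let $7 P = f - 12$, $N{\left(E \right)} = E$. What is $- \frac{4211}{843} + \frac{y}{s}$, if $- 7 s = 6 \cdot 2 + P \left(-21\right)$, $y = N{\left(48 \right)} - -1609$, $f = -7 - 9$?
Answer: $- \frac{1131357}{8992} \approx -125.82$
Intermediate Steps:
$f = -16$ ($f = -7 - 9 = -16$)
$P = -4$ ($P = \frac{-16 - 12}{7} = \frac{1}{7} \left(-28\right) = -4$)
$y = 1657$ ($y = 48 - -1609 = 48 + 1609 = 1657$)
$s = - \frac{96}{7}$ ($s = - \frac{6 \cdot 2 - -84}{7} = - \frac{12 + 84}{7} = \left(- \frac{1}{7}\right) 96 = - \frac{96}{7} \approx -13.714$)
$- \frac{4211}{843} + \frac{y}{s} = - \frac{4211}{843} + \frac{1657}{- \frac{96}{7}} = \left(-4211\right) \frac{1}{843} + 1657 \left(- \frac{7}{96}\right) = - \frac{4211}{843} - \frac{11599}{96} = - \frac{1131357}{8992}$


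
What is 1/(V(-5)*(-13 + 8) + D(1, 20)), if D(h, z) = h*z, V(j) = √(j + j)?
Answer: 2/65 + I*√10/130 ≈ 0.030769 + 0.024325*I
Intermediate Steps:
V(j) = √2*√j (V(j) = √(2*j) = √2*√j)
1/(V(-5)*(-13 + 8) + D(1, 20)) = 1/((√2*√(-5))*(-13 + 8) + 1*20) = 1/((√2*(I*√5))*(-5) + 20) = 1/((I*√10)*(-5) + 20) = 1/(-5*I*√10 + 20) = 1/(20 - 5*I*√10)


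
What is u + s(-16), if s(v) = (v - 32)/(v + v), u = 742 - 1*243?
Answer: 1001/2 ≈ 500.50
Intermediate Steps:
u = 499 (u = 742 - 243 = 499)
s(v) = (-32 + v)/(2*v) (s(v) = (-32 + v)/((2*v)) = (-32 + v)*(1/(2*v)) = (-32 + v)/(2*v))
u + s(-16) = 499 + (½)*(-32 - 16)/(-16) = 499 + (½)*(-1/16)*(-48) = 499 + 3/2 = 1001/2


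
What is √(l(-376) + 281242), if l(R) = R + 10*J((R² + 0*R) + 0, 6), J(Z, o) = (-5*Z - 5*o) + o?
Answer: I*√6788174 ≈ 2605.4*I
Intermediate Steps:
J(Z, o) = -5*Z - 4*o
l(R) = -240 + R - 50*R² (l(R) = R + 10*(-5*((R² + 0*R) + 0) - 4*6) = R + 10*(-5*((R² + 0) + 0) - 24) = R + 10*(-5*(R² + 0) - 24) = R + 10*(-5*R² - 24) = R + 10*(-24 - 5*R²) = R + (-240 - 50*R²) = -240 + R - 50*R²)
√(l(-376) + 281242) = √((-240 - 376 - 50*(-376)²) + 281242) = √((-240 - 376 - 50*141376) + 281242) = √((-240 - 376 - 7068800) + 281242) = √(-7069416 + 281242) = √(-6788174) = I*√6788174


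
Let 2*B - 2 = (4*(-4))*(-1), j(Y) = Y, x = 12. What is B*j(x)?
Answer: 108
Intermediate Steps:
B = 9 (B = 1 + ((4*(-4))*(-1))/2 = 1 + (-16*(-1))/2 = 1 + (½)*16 = 1 + 8 = 9)
B*j(x) = 9*12 = 108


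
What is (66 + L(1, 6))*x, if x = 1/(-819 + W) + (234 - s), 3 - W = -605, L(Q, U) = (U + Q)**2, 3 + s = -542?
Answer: 18902320/211 ≈ 89585.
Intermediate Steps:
s = -545 (s = -3 - 542 = -545)
L(Q, U) = (Q + U)**2
W = 608 (W = 3 - 1*(-605) = 3 + 605 = 608)
x = 164368/211 (x = 1/(-819 + 608) + (234 - 1*(-545)) = 1/(-211) + (234 + 545) = -1/211 + 779 = 164368/211 ≈ 779.00)
(66 + L(1, 6))*x = (66 + (1 + 6)**2)*(164368/211) = (66 + 7**2)*(164368/211) = (66 + 49)*(164368/211) = 115*(164368/211) = 18902320/211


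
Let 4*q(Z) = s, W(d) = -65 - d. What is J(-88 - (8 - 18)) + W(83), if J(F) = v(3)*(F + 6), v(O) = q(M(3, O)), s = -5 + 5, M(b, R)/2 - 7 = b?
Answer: -148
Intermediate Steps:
M(b, R) = 14 + 2*b
s = 0
q(Z) = 0 (q(Z) = (¼)*0 = 0)
v(O) = 0
J(F) = 0 (J(F) = 0*(F + 6) = 0*(6 + F) = 0)
J(-88 - (8 - 18)) + W(83) = 0 + (-65 - 1*83) = 0 + (-65 - 83) = 0 - 148 = -148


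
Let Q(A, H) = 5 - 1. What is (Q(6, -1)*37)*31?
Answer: 4588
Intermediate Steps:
Q(A, H) = 4
(Q(6, -1)*37)*31 = (4*37)*31 = 148*31 = 4588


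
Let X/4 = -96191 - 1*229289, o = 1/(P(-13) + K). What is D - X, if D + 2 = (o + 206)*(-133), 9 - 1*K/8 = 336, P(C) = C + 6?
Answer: 3343066093/2623 ≈ 1.2745e+6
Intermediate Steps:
P(C) = 6 + C
K = -2616 (K = 72 - 8*336 = 72 - 2688 = -2616)
o = -1/2623 (o = 1/((6 - 13) - 2616) = 1/(-7 - 2616) = 1/(-2623) = -1/2623 ≈ -0.00038124)
D = -71870067/2623 (D = -2 + (-1/2623 + 206)*(-133) = -2 + (540337/2623)*(-133) = -2 - 71864821/2623 = -71870067/2623 ≈ -27400.)
X = -1301920 (X = 4*(-96191 - 1*229289) = 4*(-96191 - 229289) = 4*(-325480) = -1301920)
D - X = -71870067/2623 - 1*(-1301920) = -71870067/2623 + 1301920 = 3343066093/2623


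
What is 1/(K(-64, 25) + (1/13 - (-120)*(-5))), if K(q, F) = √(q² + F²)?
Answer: -101387/60026552 - 169*√4721/60026552 ≈ -0.0018825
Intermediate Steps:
K(q, F) = √(F² + q²)
1/(K(-64, 25) + (1/13 - (-120)*(-5))) = 1/(√(25² + (-64)²) + (1/13 - (-120)*(-5))) = 1/(√(625 + 4096) + (1/13 - 20*30)) = 1/(√4721 + (1/13 - 600)) = 1/(√4721 - 7799/13) = 1/(-7799/13 + √4721)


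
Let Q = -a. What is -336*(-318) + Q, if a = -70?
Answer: 106918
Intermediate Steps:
Q = 70 (Q = -1*(-70) = 70)
-336*(-318) + Q = -336*(-318) + 70 = 106848 + 70 = 106918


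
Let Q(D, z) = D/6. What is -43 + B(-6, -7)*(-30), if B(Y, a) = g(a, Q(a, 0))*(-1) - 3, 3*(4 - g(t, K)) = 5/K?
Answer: 1469/7 ≈ 209.86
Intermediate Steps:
Q(D, z) = D/6 (Q(D, z) = D*(⅙) = D/6)
g(t, K) = 4 - 5/(3*K)
B(Y, a) = -7 + 10/a (B(Y, a) = (4 - 5*6/a/3)*(-1) - 3 = (4 - 10/a)*(-1) - 3 = (-4 + 10/a) - 3 = -7 + 10/a)
-43 + B(-6, -7)*(-30) = -43 + (-7 + 10/(-7))*(-30) = -43 + (-7 + 10*(-⅐))*(-30) = -43 + (-7 - 10/7)*(-30) = -43 - 59/7*(-30) = -43 + 1770/7 = 1469/7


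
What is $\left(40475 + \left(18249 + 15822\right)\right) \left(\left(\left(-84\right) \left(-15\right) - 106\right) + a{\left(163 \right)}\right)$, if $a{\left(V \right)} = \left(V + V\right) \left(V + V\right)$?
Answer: $8008476780$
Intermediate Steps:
$a{\left(V \right)} = 4 V^{2}$ ($a{\left(V \right)} = 2 V 2 V = 4 V^{2}$)
$\left(40475 + \left(18249 + 15822\right)\right) \left(\left(\left(-84\right) \left(-15\right) - 106\right) + a{\left(163 \right)}\right) = \left(40475 + \left(18249 + 15822\right)\right) \left(\left(\left(-84\right) \left(-15\right) - 106\right) + 4 \cdot 163^{2}\right) = \left(40475 + 34071\right) \left(\left(1260 - 106\right) + 4 \cdot 26569\right) = 74546 \left(1154 + 106276\right) = 74546 \cdot 107430 = 8008476780$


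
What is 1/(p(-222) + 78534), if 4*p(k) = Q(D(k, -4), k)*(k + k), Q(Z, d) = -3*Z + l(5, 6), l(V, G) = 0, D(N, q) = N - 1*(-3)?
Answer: 1/5607 ≈ 0.00017835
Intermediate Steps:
D(N, q) = 3 + N (D(N, q) = N + 3 = 3 + N)
Q(Z, d) = -3*Z (Q(Z, d) = -3*Z + 0 = -3*Z)
p(k) = k*(-9 - 3*k)/2 (p(k) = ((-3*(3 + k))*(k + k))/4 = ((-9 - 3*k)*(2*k))/4 = (2*k*(-9 - 3*k))/4 = k*(-9 - 3*k)/2)
1/(p(-222) + 78534) = 1/((3/2)*(-222)*(-3 - 1*(-222)) + 78534) = 1/((3/2)*(-222)*(-3 + 222) + 78534) = 1/((3/2)*(-222)*219 + 78534) = 1/(-72927 + 78534) = 1/5607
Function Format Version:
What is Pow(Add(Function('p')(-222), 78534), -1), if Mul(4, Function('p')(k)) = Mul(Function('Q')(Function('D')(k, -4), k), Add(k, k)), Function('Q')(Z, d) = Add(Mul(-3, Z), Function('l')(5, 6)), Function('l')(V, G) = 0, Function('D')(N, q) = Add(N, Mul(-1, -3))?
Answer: Rational(1, 5607) ≈ 0.00017835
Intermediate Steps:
Function('D')(N, q) = Add(3, N) (Function('D')(N, q) = Add(N, 3) = Add(3, N))
Function('Q')(Z, d) = Mul(-3, Z) (Function('Q')(Z, d) = Add(Mul(-3, Z), 0) = Mul(-3, Z))
Function('p')(k) = Mul(Rational(1, 2), k, Add(-9, Mul(-3, k))) (Function('p')(k) = Mul(Rational(1, 4), Mul(Mul(-3, Add(3, k)), Add(k, k))) = Mul(Rational(1, 4), Mul(Add(-9, Mul(-3, k)), Mul(2, k))) = Mul(Rational(1, 4), Mul(2, k, Add(-9, Mul(-3, k)))) = Mul(Rational(1, 2), k, Add(-9, Mul(-3, k))))
Pow(Add(Function('p')(-222), 78534), -1) = Pow(Add(Mul(Rational(3, 2), -222, Add(-3, Mul(-1, -222))), 78534), -1) = Pow(Add(Mul(Rational(3, 2), -222, Add(-3, 222)), 78534), -1) = Pow(Add(Mul(Rational(3, 2), -222, 219), 78534), -1) = Pow(Add(-72927, 78534), -1) = Pow(5607, -1) = Rational(1, 5607)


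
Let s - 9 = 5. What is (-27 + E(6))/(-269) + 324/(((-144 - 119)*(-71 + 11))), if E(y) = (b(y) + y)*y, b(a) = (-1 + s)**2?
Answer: -1337982/353735 ≈ -3.7824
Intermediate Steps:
s = 14 (s = 9 + 5 = 14)
b(a) = 169 (b(a) = (-1 + 14)**2 = 13**2 = 169)
E(y) = y*(169 + y) (E(y) = (169 + y)*y = y*(169 + y))
(-27 + E(6))/(-269) + 324/(((-144 - 119)*(-71 + 11))) = (-27 + 6*(169 + 6))/(-269) + 324/(((-144 - 119)*(-71 + 11))) = (-27 + 6*175)*(-1/269) + 324/((-263*(-60))) = (-27 + 1050)*(-1/269) + 324/15780 = 1023*(-1/269) + 324*(1/15780) = -1023/269 + 27/1315 = -1337982/353735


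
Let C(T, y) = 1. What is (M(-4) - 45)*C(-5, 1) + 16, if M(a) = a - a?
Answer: -29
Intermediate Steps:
M(a) = 0
(M(-4) - 45)*C(-5, 1) + 16 = (0 - 45)*1 + 16 = -45*1 + 16 = -45 + 16 = -29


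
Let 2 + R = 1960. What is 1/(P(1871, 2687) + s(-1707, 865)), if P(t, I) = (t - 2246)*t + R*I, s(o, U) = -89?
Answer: 1/4559432 ≈ 2.1933e-7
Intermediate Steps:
R = 1958 (R = -2 + 1960 = 1958)
P(t, I) = 1958*I + t*(-2246 + t) (P(t, I) = (t - 2246)*t + 1958*I = (-2246 + t)*t + 1958*I = t*(-2246 + t) + 1958*I = 1958*I + t*(-2246 + t))
1/(P(1871, 2687) + s(-1707, 865)) = 1/((1871² - 2246*1871 + 1958*2687) - 89) = 1/((3500641 - 4202266 + 5261146) - 89) = 1/(4559521 - 89) = 1/4559432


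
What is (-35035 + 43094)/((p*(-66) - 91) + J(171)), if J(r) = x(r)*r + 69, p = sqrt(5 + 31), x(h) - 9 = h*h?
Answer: 8059/5001332 ≈ 0.0016114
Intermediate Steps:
x(h) = 9 + h**2 (x(h) = 9 + h*h = 9 + h**2)
p = 6 (p = sqrt(36) = 6)
J(r) = 69 + r*(9 + r**2) (J(r) = (9 + r**2)*r + 69 = r*(9 + r**2) + 69 = 69 + r*(9 + r**2))
(-35035 + 43094)/((p*(-66) - 91) + J(171)) = (-35035 + 43094)/((6*(-66) - 91) + (69 + 171*(9 + 171**2))) = 8059/((-396 - 91) + (69 + 171*(9 + 29241))) = 8059/(-487 + (69 + 171*29250)) = 8059/(-487 + (69 + 5001750)) = 8059/(-487 + 5001819) = 8059/5001332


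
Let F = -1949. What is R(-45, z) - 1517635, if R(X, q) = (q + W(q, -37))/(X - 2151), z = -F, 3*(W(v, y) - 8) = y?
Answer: -4999092607/3294 ≈ -1.5176e+6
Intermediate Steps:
W(v, y) = 8 + y/3
z = 1949 (z = -1*(-1949) = 1949)
R(X, q) = (-13/3 + q)/(-2151 + X) (R(X, q) = (q + (8 + (⅓)*(-37)))/(X - 2151) = (q + (8 - 37/3))/(-2151 + X) = (q - 13/3)/(-2151 + X) = (-13/3 + q)/(-2151 + X))
R(-45, z) - 1517635 = (-13/3 + 1949)/(-2151 - 45) - 1517635 = (5834/3)/(-2196) - 1517635 = -1/2196*5834/3 - 1517635 = -2917/3294 - 1517635 = -4999092607/3294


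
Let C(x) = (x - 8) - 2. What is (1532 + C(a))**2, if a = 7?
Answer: 2337841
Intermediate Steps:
C(x) = -10 + x (C(x) = (-8 + x) - 2 = -10 + x)
(1532 + C(a))**2 = (1532 + (-10 + 7))**2 = (1532 - 3)**2 = 1529**2 = 2337841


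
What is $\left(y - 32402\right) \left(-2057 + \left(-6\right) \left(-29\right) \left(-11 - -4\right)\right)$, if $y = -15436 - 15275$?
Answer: $206695075$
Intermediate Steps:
$y = -30711$
$\left(y - 32402\right) \left(-2057 + \left(-6\right) \left(-29\right) \left(-11 - -4\right)\right) = \left(-30711 - 32402\right) \left(-2057 + \left(-6\right) \left(-29\right) \left(-11 - -4\right)\right) = - 63113 \left(-2057 + 174 \left(-11 + 4\right)\right) = - 63113 \left(-2057 + 174 \left(-7\right)\right) = - 63113 \left(-2057 - 1218\right) = \left(-63113\right) \left(-3275\right) = 206695075$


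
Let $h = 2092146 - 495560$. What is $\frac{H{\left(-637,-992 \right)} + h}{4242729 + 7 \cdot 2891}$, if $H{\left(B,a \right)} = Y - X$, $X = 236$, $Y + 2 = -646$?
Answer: $\frac{797851}{2131483} \approx 0.37432$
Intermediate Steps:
$Y = -648$ ($Y = -2 - 646 = -648$)
$h = 1596586$ ($h = 2092146 - 495560 = 1596586$)
$H{\left(B,a \right)} = -884$ ($H{\left(B,a \right)} = -648 - 236 = -884$)
$\frac{H{\left(-637,-992 \right)} + h}{4242729 + 7 \cdot 2891} = \frac{-884 + 1596586}{4242729 + 7 \cdot 2891} = \frac{1595702}{4242729 + 20237} = \frac{1595702}{4262966} = 1595702 \cdot \frac{1}{4262966} = \frac{797851}{2131483}$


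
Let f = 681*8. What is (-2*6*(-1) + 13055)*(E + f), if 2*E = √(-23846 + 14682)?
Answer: 71189016 + 13067*I*√2291 ≈ 7.1189e+7 + 6.2544e+5*I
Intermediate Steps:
f = 5448
E = I*√2291 (E = √(-23846 + 14682)/2 = √(-9164)/2 = (2*I*√2291)/2 = I*√2291 ≈ 47.864*I)
(-2*6*(-1) + 13055)*(E + f) = (-2*6*(-1) + 13055)*(I*√2291 + 5448) = (-12*(-1) + 13055)*(5448 + I*√2291) = (12 + 13055)*(5448 + I*√2291) = 13067*(5448 + I*√2291) = 71189016 + 13067*I*√2291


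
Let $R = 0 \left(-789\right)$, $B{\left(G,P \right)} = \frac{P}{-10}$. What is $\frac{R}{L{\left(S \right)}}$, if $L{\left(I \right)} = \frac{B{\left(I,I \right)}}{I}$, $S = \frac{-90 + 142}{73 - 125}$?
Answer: $0$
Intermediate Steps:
$S = -1$ ($S = \frac{52}{-52} = 52 \left(- \frac{1}{52}\right) = -1$)
$B{\left(G,P \right)} = - \frac{P}{10}$ ($B{\left(G,P \right)} = P \left(- \frac{1}{10}\right) = - \frac{P}{10}$)
$L{\left(I \right)} = - \frac{1}{10}$ ($L{\left(I \right)} = \frac{\left(- \frac{1}{10}\right) I}{I} = - \frac{1}{10}$)
$R = 0$
$\frac{R}{L{\left(S \right)}} = \frac{0}{- \frac{1}{10}} = 0 \left(-10\right) = 0$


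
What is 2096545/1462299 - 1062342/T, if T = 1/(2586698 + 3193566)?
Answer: -8979418417683227567/1462299 ≈ -6.1406e+12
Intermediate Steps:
T = 1/5780264 ≈ 1.7300e-7
2096545/1462299 - 1062342/T = 2096545/1462299 - 1062342/1/5780264 = 2096545*(1/1462299) - 1062342*5780264 = 2096545/1462299 - 6140617218288 = -8979418417683227567/1462299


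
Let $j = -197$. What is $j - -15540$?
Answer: $15343$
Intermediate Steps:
$j - -15540 = -197 - -15540 = -197 + 15540 = 15343$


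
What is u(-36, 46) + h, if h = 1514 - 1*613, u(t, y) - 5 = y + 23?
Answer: 975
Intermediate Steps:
u(t, y) = 28 + y (u(t, y) = 5 + (y + 23) = 5 + (23 + y) = 28 + y)
h = 901 (h = 1514 - 613 = 901)
u(-36, 46) + h = (28 + 46) + 901 = 74 + 901 = 975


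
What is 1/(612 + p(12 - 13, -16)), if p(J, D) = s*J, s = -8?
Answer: 1/620 ≈ 0.0016129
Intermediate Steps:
p(J, D) = -8*J
1/(612 + p(12 - 13, -16)) = 1/(612 - 8*(12 - 13)) = 1/(612 - 8*(-1)) = 1/(612 + 8) = 1/620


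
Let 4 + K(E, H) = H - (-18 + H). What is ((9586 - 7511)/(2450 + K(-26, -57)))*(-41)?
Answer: -85075/2464 ≈ -34.527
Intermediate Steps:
K(E, H) = 14 (K(E, H) = -4 + (H - (-18 + H)) = -4 + (H + (18 - H)) = -4 + 18 = 14)
((9586 - 7511)/(2450 + K(-26, -57)))*(-41) = ((9586 - 7511)/(2450 + 14))*(-41) = (2075/2464)*(-41) = -85075/2464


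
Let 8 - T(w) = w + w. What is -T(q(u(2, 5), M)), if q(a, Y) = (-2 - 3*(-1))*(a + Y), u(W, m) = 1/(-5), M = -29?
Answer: -332/5 ≈ -66.400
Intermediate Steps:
u(W, m) = -1/5
q(a, Y) = Y + a (q(a, Y) = (-2 + 3)*(Y + a) = 1*(Y + a) = Y + a)
T(w) = 8 - 2*w (T(w) = 8 - (w + w) = 8 - 2*w)
-T(q(u(2, 5), M)) = -(8 - 2*(-29 - 1/5)) = -(8 - 2*(-146/5)) = -(8 + 292/5) = -1*332/5 = -332/5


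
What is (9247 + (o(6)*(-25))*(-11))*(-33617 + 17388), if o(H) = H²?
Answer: -310736663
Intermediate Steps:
(9247 + (o(6)*(-25))*(-11))*(-33617 + 17388) = (9247 + (6²*(-25))*(-11))*(-33617 + 17388) = (9247 + (36*(-25))*(-11))*(-16229) = (9247 - 900*(-11))*(-16229) = (9247 + 9900)*(-16229) = 19147*(-16229) = -310736663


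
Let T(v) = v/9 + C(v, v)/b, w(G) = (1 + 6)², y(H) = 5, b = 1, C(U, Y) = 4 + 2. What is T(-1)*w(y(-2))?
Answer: 2597/9 ≈ 288.56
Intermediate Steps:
C(U, Y) = 6
w(G) = 49 (w(G) = 7² = 49)
T(v) = 6 + v/9 (T(v) = v/9 + 6/1 = v*(⅑) + 6*1 = v/9 + 6 = 6 + v/9)
T(-1)*w(y(-2)) = (6 + (⅑)*(-1))*49 = (6 - ⅑)*49 = (53/9)*49 = 2597/9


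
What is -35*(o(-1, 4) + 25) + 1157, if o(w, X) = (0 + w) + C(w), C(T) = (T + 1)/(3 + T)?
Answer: 317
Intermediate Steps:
C(T) = (1 + T)/(3 + T)
o(w, X) = w + (1 + w)/(3 + w) (o(w, X) = (0 + w) + (1 + w)/(3 + w) = w + (1 + w)/(3 + w))
-35*(o(-1, 4) + 25) + 1157 = -35*((1 - 1 - (3 - 1))/(3 - 1) + 25) + 1157 = -35*((1 - 1 - 1*2)/2 + 25) + 1157 = -35*((1 - 1 - 2)/2 + 25) + 1157 = -35*((½)*(-2) + 25) + 1157 = -35*(-1 + 25) + 1157 = -35*24 + 1157 = -840 + 1157 = 317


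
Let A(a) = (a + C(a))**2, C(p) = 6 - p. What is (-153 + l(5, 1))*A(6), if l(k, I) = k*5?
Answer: -4608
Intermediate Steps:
l(k, I) = 5*k
A(a) = 36 (A(a) = (a + (6 - a))**2 = 6**2 = 36)
(-153 + l(5, 1))*A(6) = (-153 + 5*5)*36 = (-153 + 25)*36 = -128*36 = -4608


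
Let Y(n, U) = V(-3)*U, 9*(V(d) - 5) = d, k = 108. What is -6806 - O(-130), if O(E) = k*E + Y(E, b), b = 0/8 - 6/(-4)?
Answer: 7227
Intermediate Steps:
b = 3/2 (b = 0*(⅛) - 6*(-¼) = 0 + 3/2 = 3/2 ≈ 1.5000)
V(d) = 5 + d/9
Y(n, U) = 14*U/3 (Y(n, U) = (5 + (⅑)*(-3))*U = (5 - ⅓)*U = 14*U/3)
O(E) = 7 + 108*E (O(E) = 108*E + (14/3)*(3/2) = 108*E + 7 = 7 + 108*E)
-6806 - O(-130) = -6806 - (7 + 108*(-130)) = -6806 - (7 - 14040) = -6806 - 1*(-14033) = -6806 + 14033 = 7227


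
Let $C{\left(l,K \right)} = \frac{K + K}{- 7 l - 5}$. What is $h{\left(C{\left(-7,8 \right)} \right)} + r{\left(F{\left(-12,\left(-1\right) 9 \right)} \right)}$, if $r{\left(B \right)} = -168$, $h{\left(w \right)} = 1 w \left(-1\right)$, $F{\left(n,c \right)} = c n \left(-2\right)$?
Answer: $- \frac{1852}{11} \approx -168.36$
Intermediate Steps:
$C{\left(l,K \right)} = \frac{2 K}{-5 - 7 l}$
$F{\left(n,c \right)} = - 2 c n$
$h{\left(w \right)} = - w$ ($h{\left(w \right)} = w \left(-1\right) = - w$)
$h{\left(C{\left(-7,8 \right)} \right)} + r{\left(F{\left(-12,\left(-1\right) 9 \right)} \right)} = - \frac{\left(-2\right) 8}{5 + 7 \left(-7\right)} - 168 = - \frac{\left(-2\right) 8}{5 - 49} - 168 = - \frac{\left(-2\right) 8}{-44} - 168 = - \frac{\left(-2\right) 8 \left(-1\right)}{44} - 168 = \left(-1\right) \frac{4}{11} - 168 = - \frac{4}{11} - 168 = - \frac{1852}{11}$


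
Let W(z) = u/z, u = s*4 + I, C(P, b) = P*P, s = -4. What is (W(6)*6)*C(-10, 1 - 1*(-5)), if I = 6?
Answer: -1000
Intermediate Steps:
C(P, b) = P**2
u = -10 (u = -4*4 + 6 = -16 + 6 = -10)
W(z) = -10/z
(W(6)*6)*C(-10, 1 - 1*(-5)) = (-10/6*6)*(-10)**2 = (-10*1/6*6)*100 = -5/3*6*100 = -10*100 = -1000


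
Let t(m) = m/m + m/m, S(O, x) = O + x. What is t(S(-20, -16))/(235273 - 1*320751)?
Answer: -1/42739 ≈ -2.3398e-5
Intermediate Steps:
t(m) = 2 (t(m) = 1 + 1 = 2)
t(S(-20, -16))/(235273 - 1*320751) = 2/(235273 - 1*320751) = 2/(235273 - 320751) = 2/(-85478) = 2*(-1/85478) = -1/42739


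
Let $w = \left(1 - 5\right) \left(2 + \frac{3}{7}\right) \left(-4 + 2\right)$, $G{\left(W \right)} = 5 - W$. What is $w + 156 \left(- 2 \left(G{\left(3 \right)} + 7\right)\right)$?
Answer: $- \frac{19520}{7} \approx -2788.6$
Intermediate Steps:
$w = \frac{136}{7}$ ($w = - 4 \left(2 + 3 \cdot \frac{1}{7}\right) \left(-2\right) = - 4 \left(2 + \frac{3}{7}\right) \left(-2\right) = - 4 \cdot \frac{17}{7} \left(-2\right) = \left(-4\right) \left(- \frac{34}{7}\right) = \frac{136}{7} \approx 19.429$)
$w + 156 \left(- 2 \left(G{\left(3 \right)} + 7\right)\right) = \frac{136}{7} + 156 \left(- 2 \left(\left(5 - 3\right) + 7\right)\right) = \frac{136}{7} + 156 \left(- 2 \left(2 + 7\right)\right) = \frac{136}{7} + 156 \left(\left(-2\right) 9\right) = \frac{136}{7} + 156 \left(-18\right) = \frac{136}{7} - 2808 = - \frac{19520}{7}$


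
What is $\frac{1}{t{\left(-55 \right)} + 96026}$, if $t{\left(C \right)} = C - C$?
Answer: $\frac{1}{96026} \approx 1.0414 \cdot 10^{-5}$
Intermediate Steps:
$t{\left(C \right)} = 0$
$\frac{1}{t{\left(-55 \right)} + 96026} = \frac{1}{0 + 96026} = \frac{1}{96026}$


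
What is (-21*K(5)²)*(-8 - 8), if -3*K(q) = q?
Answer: 2800/3 ≈ 933.33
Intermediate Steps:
K(q) = -q/3
(-21*K(5)²)*(-8 - 8) = (-21*(-⅓*5)²)*(-8 - 8) = -21*(-5/3)²*(-16) = -21*25/9*(-16) = -175/3*(-16) = 2800/3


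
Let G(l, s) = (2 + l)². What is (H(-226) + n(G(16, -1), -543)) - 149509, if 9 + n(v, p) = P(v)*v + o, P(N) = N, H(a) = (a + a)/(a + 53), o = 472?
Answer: -7623658/173 ≈ -44067.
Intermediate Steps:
H(a) = 2*a/(53 + a) (H(a) = (2*a)/(53 + a) = 2*a/(53 + a))
n(v, p) = 463 + v² (n(v, p) = -9 + (v*v + 472) = -9 + (v² + 472) = -9 + (472 + v²) = 463 + v²)
(H(-226) + n(G(16, -1), -543)) - 149509 = (2*(-226)/(53 - 226) + (463 + ((2 + 16)²)²)) - 149509 = (2*(-226)/(-173) + (463 + (18²)²)) - 149509 = (2*(-226)*(-1/173) + (463 + 324²)) - 149509 = (452/173 + (463 + 104976)) - 149509 = (452/173 + 105439) - 149509 = 18241399/173 - 149509 = -7623658/173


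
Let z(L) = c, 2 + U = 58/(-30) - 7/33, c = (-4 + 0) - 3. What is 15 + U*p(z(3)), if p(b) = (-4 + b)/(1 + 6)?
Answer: 753/35 ≈ 21.514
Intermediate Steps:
c = -7 (c = -4 - 3 = -7)
U = -228/55 (U = -2 + (58/(-30) - 7/33) = -2 + (58*(-1/30) - 7*1/33) = -2 + (-29/15 - 7/33) = -2 - 118/55 = -228/55 ≈ -4.1455)
z(L) = -7
p(b) = -4/7 + b/7 (p(b) = (-4 + b)/7 = (-4 + b)*(⅐) = -4/7 + b/7)
15 + U*p(z(3)) = 15 - 228*(-4/7 + (⅐)*(-7))/55 = 15 - 228*(-4/7 - 1)/55 = 15 - 228/55*(-11/7) = 15 + 228/35 = 753/35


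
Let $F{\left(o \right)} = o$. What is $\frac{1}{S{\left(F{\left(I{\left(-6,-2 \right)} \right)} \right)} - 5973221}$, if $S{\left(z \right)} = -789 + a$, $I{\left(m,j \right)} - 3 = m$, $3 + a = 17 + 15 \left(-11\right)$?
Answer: $- \frac{1}{5974161} \approx -1.6739 \cdot 10^{-7}$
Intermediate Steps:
$a = -151$ ($a = -3 + \left(17 + 15 \left(-11\right)\right) = -3 + \left(17 - 165\right) = -3 - 148 = -151$)
$I{\left(m,j \right)} = 3 + m$
$S{\left(z \right)} = -940$ ($S{\left(z \right)} = -789 - 151 = -940$)
$\frac{1}{S{\left(F{\left(I{\left(-6,-2 \right)} \right)} \right)} - 5973221} = \frac{1}{-940 - 5973221} = \frac{1}{-5974161} = - \frac{1}{5974161}$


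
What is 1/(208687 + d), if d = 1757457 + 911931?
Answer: 1/2878075 ≈ 3.4745e-7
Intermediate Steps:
d = 2669388
1/(208687 + d) = 1/(208687 + 2669388) = 1/2878075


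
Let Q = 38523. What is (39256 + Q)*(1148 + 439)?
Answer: 123435273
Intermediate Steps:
(39256 + Q)*(1148 + 439) = (39256 + 38523)*(1148 + 439) = 77779*1587 = 123435273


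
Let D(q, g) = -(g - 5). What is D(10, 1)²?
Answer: 16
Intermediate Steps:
D(q, g) = 5 - g (D(q, g) = -(-5 + g) = 5 - g)
D(10, 1)² = (5 - 1*1)² = (5 - 1)² = 4² = 16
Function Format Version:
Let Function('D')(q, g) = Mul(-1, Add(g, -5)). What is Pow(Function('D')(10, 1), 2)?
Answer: 16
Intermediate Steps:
Function('D')(q, g) = Add(5, Mul(-1, g)) (Function('D')(q, g) = Mul(-1, Add(-5, g)) = Add(5, Mul(-1, g)))
Pow(Function('D')(10, 1), 2) = Pow(Add(5, Mul(-1, 1)), 2) = Pow(Add(5, -1), 2) = Pow(4, 2) = 16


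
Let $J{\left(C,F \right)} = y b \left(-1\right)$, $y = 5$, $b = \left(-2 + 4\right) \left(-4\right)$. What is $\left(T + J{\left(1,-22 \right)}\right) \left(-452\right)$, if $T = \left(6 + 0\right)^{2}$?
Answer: $-34352$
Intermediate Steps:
$b = -8$ ($b = 2 \left(-4\right) = -8$)
$J{\left(C,F \right)} = 40$ ($J{\left(C,F \right)} = 5 \left(-8\right) \left(-1\right) = \left(-40\right) \left(-1\right) = 40$)
$T = 36$ ($T = 6^{2} = 36$)
$\left(T + J{\left(1,-22 \right)}\right) \left(-452\right) = \left(36 + 40\right) \left(-452\right) = 76 \left(-452\right) = -34352$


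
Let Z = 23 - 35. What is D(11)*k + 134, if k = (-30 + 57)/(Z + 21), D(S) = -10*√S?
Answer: 134 - 30*√11 ≈ 34.501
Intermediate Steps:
Z = -12
k = 3 (k = (-30 + 57)/(-12 + 21) = 27/9 = 27*(⅑) = 3)
D(11)*k + 134 = -10*√11*3 + 134 = -30*√11 + 134 = 134 - 30*√11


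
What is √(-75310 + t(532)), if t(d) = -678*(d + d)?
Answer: I*√796702 ≈ 892.58*I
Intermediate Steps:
t(d) = -1356*d
√(-75310 + t(532)) = √(-75310 - 1356*532) = √(-75310 - 721392) = √(-796702) = I*√796702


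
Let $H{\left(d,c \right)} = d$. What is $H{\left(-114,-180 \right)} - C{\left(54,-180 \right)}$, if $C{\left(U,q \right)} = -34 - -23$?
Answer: $-103$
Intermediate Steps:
$C{\left(U,q \right)} = -11$ ($C{\left(U,q \right)} = -34 + 23 = -11$)
$H{\left(-114,-180 \right)} - C{\left(54,-180 \right)} = -114 - -11 = -114 + 11 = -103$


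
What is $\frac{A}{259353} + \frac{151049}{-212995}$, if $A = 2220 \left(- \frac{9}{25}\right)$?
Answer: $- \frac{4371692989}{6137876915} \approx -0.71225$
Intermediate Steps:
$A = - \frac{3996}{5}$ ($A = 2220 \left(\left(-9\right) \frac{1}{25}\right) = 2220 \left(- \frac{9}{25}\right) = - \frac{3996}{5} \approx -799.2$)
$\frac{A}{259353} + \frac{151049}{-212995} = - \frac{3996}{5 \cdot 259353} + \frac{151049}{-212995} = \left(- \frac{3996}{5}\right) \frac{1}{259353} + 151049 \left(- \frac{1}{212995}\right) = - \frac{444}{144085} - \frac{151049}{212995} = - \frac{4371692989}{6137876915}$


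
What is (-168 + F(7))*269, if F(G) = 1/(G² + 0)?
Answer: -2214139/49 ≈ -45187.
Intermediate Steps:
F(G) = G⁻² (F(G) = 1/(G²) = G⁻²)
(-168 + F(7))*269 = (-168 + 7⁻²)*269 = (-168 + 1/49)*269 = -8231/49*269 = -2214139/49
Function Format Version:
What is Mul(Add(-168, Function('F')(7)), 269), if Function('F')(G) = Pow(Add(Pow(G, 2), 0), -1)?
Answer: Rational(-2214139, 49) ≈ -45187.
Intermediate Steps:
Function('F')(G) = Pow(G, -2) (Function('F')(G) = Pow(Pow(G, 2), -1) = Pow(G, -2))
Mul(Add(-168, Function('F')(7)), 269) = Mul(Add(-168, Pow(7, -2)), 269) = Mul(Add(-168, Rational(1, 49)), 269) = Mul(Rational(-8231, 49), 269) = Rational(-2214139, 49)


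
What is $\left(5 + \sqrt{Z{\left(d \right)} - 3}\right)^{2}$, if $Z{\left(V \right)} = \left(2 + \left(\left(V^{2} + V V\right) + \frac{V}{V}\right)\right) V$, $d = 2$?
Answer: $\left(5 + \sqrt{19}\right)^{2} \approx 87.589$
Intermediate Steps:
$Z{\left(V \right)} = V \left(3 + 2 V^{2}\right)$ ($Z{\left(V \right)} = \left(2 + \left(\left(V^{2} + V^{2}\right) + 1\right)\right) V = \left(2 + \left(2 V^{2} + 1\right)\right) V = \left(2 + \left(1 + 2 V^{2}\right)\right) V = \left(3 + 2 V^{2}\right) V = V \left(3 + 2 V^{2}\right)$)
$\left(5 + \sqrt{Z{\left(d \right)} - 3}\right)^{2} = \left(5 + \sqrt{2 \left(3 + 2 \cdot 2^{2}\right) - 3}\right)^{2} = \left(5 + \sqrt{2 \left(3 + 2 \cdot 4\right) - 3}\right)^{2} = \left(5 + \sqrt{2 \left(3 + 8\right) - 3}\right)^{2} = \left(5 + \sqrt{2 \cdot 11 - 3}\right)^{2} = \left(5 + \sqrt{22 - 3}\right)^{2} = \left(5 + \sqrt{19}\right)^{2}$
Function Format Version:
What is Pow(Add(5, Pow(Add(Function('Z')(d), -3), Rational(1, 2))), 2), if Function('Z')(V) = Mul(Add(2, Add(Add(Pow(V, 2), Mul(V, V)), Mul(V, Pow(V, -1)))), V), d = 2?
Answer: Pow(Add(5, Pow(19, Rational(1, 2))), 2) ≈ 87.589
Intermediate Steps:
Function('Z')(V) = Mul(V, Add(3, Mul(2, Pow(V, 2)))) (Function('Z')(V) = Mul(Add(2, Add(Add(Pow(V, 2), Pow(V, 2)), 1)), V) = Mul(Add(2, Add(Mul(2, Pow(V, 2)), 1)), V) = Mul(Add(2, Add(1, Mul(2, Pow(V, 2)))), V) = Mul(Add(3, Mul(2, Pow(V, 2))), V) = Mul(V, Add(3, Mul(2, Pow(V, 2)))))
Pow(Add(5, Pow(Add(Function('Z')(d), -3), Rational(1, 2))), 2) = Pow(Add(5, Pow(Add(Mul(2, Add(3, Mul(2, Pow(2, 2)))), -3), Rational(1, 2))), 2) = Pow(Add(5, Pow(Add(Mul(2, Add(3, Mul(2, 4))), -3), Rational(1, 2))), 2) = Pow(Add(5, Pow(Add(Mul(2, Add(3, 8)), -3), Rational(1, 2))), 2) = Pow(Add(5, Pow(Add(Mul(2, 11), -3), Rational(1, 2))), 2) = Pow(Add(5, Pow(Add(22, -3), Rational(1, 2))), 2) = Pow(Add(5, Pow(19, Rational(1, 2))), 2)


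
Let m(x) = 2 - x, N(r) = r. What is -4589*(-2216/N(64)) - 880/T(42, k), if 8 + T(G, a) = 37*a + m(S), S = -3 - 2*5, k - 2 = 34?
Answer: 1702066827/10712 ≈ 1.5889e+5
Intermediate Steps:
k = 36 (k = 2 + 34 = 36)
S = -13 (S = -3 - 10 = -13)
T(G, a) = 7 + 37*a (T(G, a) = -8 + (37*a + (2 - 1*(-13))) = -8 + (37*a + (2 + 13)) = -8 + (37*a + 15) = -8 + (15 + 37*a) = 7 + 37*a)
-4589*(-2216/N(64)) - 880/T(42, k) = -4589/(64/(-2216)) - 880/(7 + 37*36) = -4589/(64*(-1/2216)) - 880/(7 + 1332) = -4589/(-8/277) - 880/1339 = -4589*(-277/8) - 880*1/1339 = 1271153/8 - 880/1339 = 1702066827/10712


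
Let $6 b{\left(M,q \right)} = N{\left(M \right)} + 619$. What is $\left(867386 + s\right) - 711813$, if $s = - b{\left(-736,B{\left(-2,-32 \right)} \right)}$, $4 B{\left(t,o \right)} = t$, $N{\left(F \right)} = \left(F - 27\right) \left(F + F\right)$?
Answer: $- \frac{63439}{2} \approx -31720.0$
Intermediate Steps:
$N{\left(F \right)} = 2 F \left(-27 + F\right)$ ($N{\left(F \right)} = \left(-27 + F\right) 2 F = 2 F \left(-27 + F\right)$)
$B{\left(t,o \right)} = \frac{t}{4}$
$b{\left(M,q \right)} = \frac{619}{6} + \frac{M \left(-27 + M\right)}{3}$ ($b{\left(M,q \right)} = \frac{2 M \left(-27 + M\right) + 619}{6} = \frac{619 + 2 M \left(-27 + M\right)}{6} = \frac{619}{6} + \frac{M \left(-27 + M\right)}{3}$)
$s = - \frac{374585}{2}$ ($s = - (\frac{619}{6} + \frac{1}{3} \left(-736\right) \left(-27 - 736\right)) = - (\frac{619}{6} + \frac{1}{3} \left(-736\right) \left(-763\right)) = - (\frac{619}{6} + \frac{561568}{3}) = \left(-1\right) \frac{374585}{2} = - \frac{374585}{2} \approx -1.8729 \cdot 10^{5}$)
$\left(867386 + s\right) - 711813 = \left(867386 - \frac{374585}{2}\right) - 711813 = \frac{1360187}{2} - 711813 = - \frac{63439}{2}$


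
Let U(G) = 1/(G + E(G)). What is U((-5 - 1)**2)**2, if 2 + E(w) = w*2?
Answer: 1/11236 ≈ 8.9000e-5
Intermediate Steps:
E(w) = -2 + 2*w (E(w) = -2 + w*2 = -2 + 2*w)
U(G) = 1/(-2 + 3*G) (U(G) = 1/(G + (-2 + 2*G)) = 1/(-2 + 3*G))
U((-5 - 1)**2)**2 = (1/(-2 + 3*(-5 - 1)**2))**2 = (1/(-2 + 3*(-6)**2))**2 = (1/(-2 + 3*36))**2 = (1/(-2 + 108))**2 = (1/106)**2 = 1/11236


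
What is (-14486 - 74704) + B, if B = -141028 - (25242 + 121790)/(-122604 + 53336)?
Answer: -3986648348/17317 ≈ -2.3022e+5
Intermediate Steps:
B = -2442145118/17317 (B = -141028 - 147032/(-69268) = -141028 - 147032*(-1)/69268 = -141028 - 1*(-36758/17317) = -141028 + 36758/17317 = -2442145118/17317 ≈ -1.4103e+5)
(-14486 - 74704) + B = (-14486 - 74704) - 2442145118/17317 = -89190 - 2442145118/17317 = -3986648348/17317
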